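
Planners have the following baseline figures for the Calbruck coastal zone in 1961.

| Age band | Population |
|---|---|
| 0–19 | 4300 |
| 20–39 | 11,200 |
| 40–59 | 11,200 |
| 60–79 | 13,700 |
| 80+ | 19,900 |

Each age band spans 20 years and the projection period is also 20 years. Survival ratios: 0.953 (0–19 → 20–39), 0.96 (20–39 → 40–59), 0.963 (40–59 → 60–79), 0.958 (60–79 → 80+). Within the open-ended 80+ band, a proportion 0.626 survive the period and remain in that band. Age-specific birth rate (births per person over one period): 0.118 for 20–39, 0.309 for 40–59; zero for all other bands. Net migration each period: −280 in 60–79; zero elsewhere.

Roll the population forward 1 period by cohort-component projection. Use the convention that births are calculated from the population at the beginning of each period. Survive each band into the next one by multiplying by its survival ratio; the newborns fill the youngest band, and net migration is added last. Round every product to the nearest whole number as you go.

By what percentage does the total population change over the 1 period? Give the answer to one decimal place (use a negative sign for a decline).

-7.6

Period 1:
Births: 11200 × 0.118 = 1322, 11200 × 0.309 = 3461 → 4783
20–39: 4300 × 0.953 = 4098
40–59: 11200 × 0.96 = 10752
60–79: 11200 × 0.963 = 10786
80+: 13700 × 0.958 + 19900 × 0.626 = 13125 + 12457 = 25582
Net migration: 60–79 − 280 → 10506
Population now: 0–19=4783, 20–39=4098, 40–59=10752, 60–79=10506, 80+=25582
Total: 60300 → 55721; change = -4579; percentage change = -7.6%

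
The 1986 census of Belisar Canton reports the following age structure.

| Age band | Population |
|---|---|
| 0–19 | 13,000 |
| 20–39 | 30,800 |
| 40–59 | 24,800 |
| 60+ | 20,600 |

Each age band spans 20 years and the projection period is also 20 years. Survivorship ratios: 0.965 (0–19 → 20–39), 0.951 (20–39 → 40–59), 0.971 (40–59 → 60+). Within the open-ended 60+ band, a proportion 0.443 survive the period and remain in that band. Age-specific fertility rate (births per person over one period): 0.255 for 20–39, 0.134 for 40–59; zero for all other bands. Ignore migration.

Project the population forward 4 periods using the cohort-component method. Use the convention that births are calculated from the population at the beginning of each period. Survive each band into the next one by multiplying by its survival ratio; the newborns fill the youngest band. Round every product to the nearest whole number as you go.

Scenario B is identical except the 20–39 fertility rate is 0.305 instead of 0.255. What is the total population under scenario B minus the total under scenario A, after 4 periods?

After projecting period 1:
Births: 30800 * 0.255 = 7854, 24800 * 0.134 = 3323 ⇒ total 11177
20–39: 13000 * 0.965 = 12545
40–59: 30800 * 0.951 = 29291
60+: 24800 * 0.971 + 20600 * 0.443 = 24081 + 9126 = 33207
Population now: 0–19=11177, 20–39=12545, 40–59=29291, 60+=33207
After projecting period 2:
Births: 12545 * 0.255 = 3199, 29291 * 0.134 = 3925 ⇒ total 7124
20–39: 11177 * 0.965 = 10786
40–59: 12545 * 0.951 = 11930
60+: 29291 * 0.971 + 33207 * 0.443 = 28442 + 14711 = 43153
Population now: 0–19=7124, 20–39=10786, 40–59=11930, 60+=43153
After projecting period 3:
Births: 10786 * 0.255 = 2750, 11930 * 0.134 = 1599 ⇒ total 4349
20–39: 7124 * 0.965 = 6875
40–59: 10786 * 0.951 = 10257
60+: 11930 * 0.971 + 43153 * 0.443 = 11584 + 19117 = 30701
Population now: 0–19=4349, 20–39=6875, 40–59=10257, 60+=30701
After projecting period 4:
Births: 6875 * 0.255 = 1753, 10257 * 0.134 = 1374 ⇒ total 3127
20–39: 4349 * 0.965 = 4197
40–59: 6875 * 0.951 = 6538
60+: 10257 * 0.971 + 30701 * 0.443 = 9960 + 13601 = 23561
Population now: 0–19=3127, 20–39=4197, 40–59=6538, 60+=23561
Scenario A total after 4 periods: 37423
Scenario B projection —
After projecting period 1:
Births: 30800 * 0.305 = 9394, 24800 * 0.134 = 3323 ⇒ total 12717
20–39: 13000 * 0.965 = 12545
40–59: 30800 * 0.951 = 29291
60+: 24800 * 0.971 + 20600 * 0.443 = 24081 + 9126 = 33207
Population now: 0–19=12717, 20–39=12545, 40–59=29291, 60+=33207
After projecting period 2:
Births: 12545 * 0.305 = 3826, 29291 * 0.134 = 3925 ⇒ total 7751
20–39: 12717 * 0.965 = 12272
40–59: 12545 * 0.951 = 11930
60+: 29291 * 0.971 + 33207 * 0.443 = 28442 + 14711 = 43153
Population now: 0–19=7751, 20–39=12272, 40–59=11930, 60+=43153
After projecting period 3:
Births: 12272 * 0.305 = 3743, 11930 * 0.134 = 1599 ⇒ total 5342
20–39: 7751 * 0.965 = 7480
40–59: 12272 * 0.951 = 11671
60+: 11930 * 0.971 + 43153 * 0.443 = 11584 + 19117 = 30701
Population now: 0–19=5342, 20–39=7480, 40–59=11671, 60+=30701
After projecting period 4:
Births: 7480 * 0.305 = 2281, 11671 * 0.134 = 1564 ⇒ total 3845
20–39: 5342 * 0.965 = 5155
40–59: 7480 * 0.951 = 7113
60+: 11671 * 0.971 + 30701 * 0.443 = 11333 + 13601 = 24934
Population now: 0–19=3845, 20–39=5155, 40–59=7113, 60+=24934
Scenario B total after 4 periods: 41047
Difference B − A = 41047 − 37423 = 3624

3624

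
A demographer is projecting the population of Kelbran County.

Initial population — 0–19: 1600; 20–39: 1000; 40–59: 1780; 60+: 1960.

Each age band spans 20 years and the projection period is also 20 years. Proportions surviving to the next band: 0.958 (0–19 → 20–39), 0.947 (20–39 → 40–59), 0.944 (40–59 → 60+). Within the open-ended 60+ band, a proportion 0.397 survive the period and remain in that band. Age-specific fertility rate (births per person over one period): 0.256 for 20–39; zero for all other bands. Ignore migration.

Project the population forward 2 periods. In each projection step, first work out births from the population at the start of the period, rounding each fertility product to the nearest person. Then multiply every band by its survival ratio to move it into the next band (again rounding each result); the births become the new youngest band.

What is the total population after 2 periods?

Period 1:
Births: 1000 × 0.256 = 256
20–39: 1600 × 0.958 = 1533
40–59: 1000 × 0.947 = 947
60+: 1780 × 0.944 + 1960 × 0.397 = 1680 + 778 = 2458
Population now: 0–19=256, 20–39=1533, 40–59=947, 60+=2458
Period 2:
Births: 1533 × 0.256 = 392
20–39: 256 × 0.958 = 245
40–59: 1533 × 0.947 = 1452
60+: 947 × 0.944 + 2458 × 0.397 = 894 + 976 = 1870
Population now: 0–19=392, 20–39=245, 40–59=1452, 60+=1870
Total after period 2: 392 + 245 + 1452 + 1870 = 3959

3959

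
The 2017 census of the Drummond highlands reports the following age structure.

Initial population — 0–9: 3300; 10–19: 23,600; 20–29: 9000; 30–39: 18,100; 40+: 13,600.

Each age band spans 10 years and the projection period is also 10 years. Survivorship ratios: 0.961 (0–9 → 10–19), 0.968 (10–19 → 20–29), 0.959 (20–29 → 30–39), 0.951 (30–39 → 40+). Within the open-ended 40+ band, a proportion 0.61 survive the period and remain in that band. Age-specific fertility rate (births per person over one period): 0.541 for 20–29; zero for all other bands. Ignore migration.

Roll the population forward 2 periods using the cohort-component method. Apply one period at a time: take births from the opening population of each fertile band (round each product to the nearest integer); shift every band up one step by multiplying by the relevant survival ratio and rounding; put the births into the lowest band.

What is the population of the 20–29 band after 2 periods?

3070

— Period 1 —
Births: 9000 × 0.541 = 4869
10–19: 3300 × 0.961 = 3171
20–29: 23600 × 0.968 = 22845
30–39: 9000 × 0.959 = 8631
40+: 18100 × 0.951 + 13600 × 0.61 = 17213 + 8296 = 25509
→ [4869, 3171, 22845, 8631, 25509]
— Period 2 —
Births: 22845 × 0.541 = 12359
10–19: 4869 × 0.961 = 4679
20–29: 3171 × 0.968 = 3070
30–39: 22845 × 0.959 = 21908
40+: 8631 × 0.951 + 25509 × 0.61 = 8208 + 15560 = 23768
→ [12359, 4679, 3070, 21908, 23768]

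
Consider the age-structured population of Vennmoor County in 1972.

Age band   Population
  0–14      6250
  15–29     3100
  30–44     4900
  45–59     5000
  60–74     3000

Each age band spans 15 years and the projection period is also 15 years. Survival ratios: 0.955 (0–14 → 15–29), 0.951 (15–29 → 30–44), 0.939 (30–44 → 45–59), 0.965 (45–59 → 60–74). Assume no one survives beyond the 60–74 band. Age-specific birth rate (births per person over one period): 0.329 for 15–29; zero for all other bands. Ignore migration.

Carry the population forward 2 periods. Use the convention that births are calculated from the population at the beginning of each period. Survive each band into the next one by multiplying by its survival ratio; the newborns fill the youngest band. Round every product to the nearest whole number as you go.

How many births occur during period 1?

[period 1]
Births: 3100 × 0.329 = 1020
15–29: 6250 × 0.955 = 5969
30–44: 3100 × 0.951 = 2948
45–59: 4900 × 0.939 = 4601
60–74: 5000 × 0.965 = 4825
Giving 1020 / 5969 / 2948 / 4601 / 4825.

1020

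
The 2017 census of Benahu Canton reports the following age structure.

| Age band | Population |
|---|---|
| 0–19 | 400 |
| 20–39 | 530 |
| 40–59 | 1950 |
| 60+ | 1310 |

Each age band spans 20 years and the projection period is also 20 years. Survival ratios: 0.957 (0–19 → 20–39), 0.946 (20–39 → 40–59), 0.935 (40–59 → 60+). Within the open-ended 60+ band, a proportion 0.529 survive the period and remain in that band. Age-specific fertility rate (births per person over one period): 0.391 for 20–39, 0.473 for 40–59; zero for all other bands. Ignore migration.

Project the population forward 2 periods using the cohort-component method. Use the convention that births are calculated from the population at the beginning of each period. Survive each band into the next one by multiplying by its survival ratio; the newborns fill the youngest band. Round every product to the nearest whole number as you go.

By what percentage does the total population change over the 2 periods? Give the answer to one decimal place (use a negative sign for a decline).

Period 1.
Births: 530 × 0.391 = 207 ; 1950 × 0.473 = 922 → total 1129
20–39: 400 × 0.957 = 383
40–59: 530 × 0.946 = 501
60+: 1950 × 0.935 + 1310 × 0.529 = 1823 + 693 = 2516
Population now: 0–19=1129, 20–39=383, 40–59=501, 60+=2516
Period 2.
Births: 383 × 0.391 = 150 ; 501 × 0.473 = 237 → total 387
20–39: 1129 × 0.957 = 1080
40–59: 383 × 0.946 = 362
60+: 501 × 0.935 + 2516 × 0.529 = 468 + 1331 = 1799
Population now: 0–19=387, 20–39=1080, 40–59=362, 60+=1799
Total: 4190 → 3628; change = -562; percentage change = -13.4%

-13.4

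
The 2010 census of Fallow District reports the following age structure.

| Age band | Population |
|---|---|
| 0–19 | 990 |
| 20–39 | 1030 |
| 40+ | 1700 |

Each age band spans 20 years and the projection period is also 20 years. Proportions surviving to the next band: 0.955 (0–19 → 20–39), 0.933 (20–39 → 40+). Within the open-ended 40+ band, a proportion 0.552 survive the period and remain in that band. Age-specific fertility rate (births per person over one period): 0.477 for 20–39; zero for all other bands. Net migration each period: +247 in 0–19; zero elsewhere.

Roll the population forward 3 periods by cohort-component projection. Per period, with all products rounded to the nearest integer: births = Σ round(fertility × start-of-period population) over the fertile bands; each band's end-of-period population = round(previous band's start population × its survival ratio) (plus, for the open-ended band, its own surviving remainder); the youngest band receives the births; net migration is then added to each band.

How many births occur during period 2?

Period 1:
Births: 1030 * 0.477 = 491
20–39: 990 * 0.955 = 945
40+: 1030 * 0.933 + 1700 * 0.552 = 961 + 938 = 1899
Net migration: 0–19 + 247 → 738
→ [738, 945, 1899]
Period 2:
Births: 945 * 0.477 = 451
20–39: 738 * 0.955 = 705
40+: 945 * 0.933 + 1899 * 0.552 = 882 + 1048 = 1930
Net migration: 0–19 + 247 → 698
→ [698, 705, 1930]

451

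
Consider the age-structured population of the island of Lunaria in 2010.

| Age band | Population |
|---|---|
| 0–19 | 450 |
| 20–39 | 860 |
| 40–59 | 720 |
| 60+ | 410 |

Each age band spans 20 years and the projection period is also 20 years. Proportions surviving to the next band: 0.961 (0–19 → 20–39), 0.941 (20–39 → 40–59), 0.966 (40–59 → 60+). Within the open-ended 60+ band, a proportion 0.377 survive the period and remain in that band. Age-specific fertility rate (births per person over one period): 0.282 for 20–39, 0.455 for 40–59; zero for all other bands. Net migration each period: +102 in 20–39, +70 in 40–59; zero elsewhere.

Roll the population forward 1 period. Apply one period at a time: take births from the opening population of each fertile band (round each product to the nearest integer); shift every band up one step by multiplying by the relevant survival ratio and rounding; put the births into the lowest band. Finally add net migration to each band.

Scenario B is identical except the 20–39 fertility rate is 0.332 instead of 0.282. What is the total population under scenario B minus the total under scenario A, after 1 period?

Call the groups 1 to 4, youngest first.
Period 1:
Births: 860 × 0.282 = 243, 720 × 0.455 = 328 ⇒ total 571
Group 2: 450 × 0.961 = 432
Group 3: 860 × 0.941 = 809
Group 4: 720 × 0.966 + 410 × 0.377 = 696 + 155 = 851
Net migration: Group 2 + 102 → 534; Group 3 + 70 → 879
Population now: 0–19=571, 20–39=534, 40–59=879, 60+=851
Scenario A total after 1 period: 2835
Scenario B projection —
Period 1:
Births: 860 × 0.332 = 286, 720 × 0.455 = 328 ⇒ total 614
Group 2: 450 × 0.961 = 432
Group 3: 860 × 0.941 = 809
Group 4: 720 × 0.966 + 410 × 0.377 = 696 + 155 = 851
Net migration: Group 2 + 102 → 534; Group 3 + 70 → 879
Population now: 0–19=614, 20–39=534, 40–59=879, 60+=851
Scenario B total after 1 period: 2878
Difference B − A = 2878 − 2835 = 43

43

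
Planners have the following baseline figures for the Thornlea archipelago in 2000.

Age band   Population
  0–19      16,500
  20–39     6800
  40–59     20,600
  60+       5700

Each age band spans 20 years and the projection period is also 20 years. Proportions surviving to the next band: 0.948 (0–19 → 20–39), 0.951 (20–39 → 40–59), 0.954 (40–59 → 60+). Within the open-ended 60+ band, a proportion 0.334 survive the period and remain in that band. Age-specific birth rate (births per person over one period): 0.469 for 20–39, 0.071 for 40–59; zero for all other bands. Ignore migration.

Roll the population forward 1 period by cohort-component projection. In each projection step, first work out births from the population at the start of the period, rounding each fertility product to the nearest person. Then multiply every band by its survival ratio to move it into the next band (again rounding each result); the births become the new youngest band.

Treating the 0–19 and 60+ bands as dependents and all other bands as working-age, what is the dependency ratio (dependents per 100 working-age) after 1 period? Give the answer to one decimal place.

Numbering the groups 1..4 from youngest to oldest:
— Period 1 —
Births: 6800 × 0.469 = 3189 ; 20600 × 0.071 = 1463 ⇒ total 4652
Group 2: 16500 × 0.948 = 15642
Group 3: 6800 × 0.951 = 6467
Group 4: 20600 × 0.954 + 5700 × 0.334 = 19652 + 1904 = 21556
Population now: 0–19=4652, 20–39=15642, 40–59=6467, 60+=21556
Dependents (band 0–19 + band 60+) = 4652 + 21556 = 26208; working-age = 22109; ratio = 26208/22109 × 100 = 118.5

118.5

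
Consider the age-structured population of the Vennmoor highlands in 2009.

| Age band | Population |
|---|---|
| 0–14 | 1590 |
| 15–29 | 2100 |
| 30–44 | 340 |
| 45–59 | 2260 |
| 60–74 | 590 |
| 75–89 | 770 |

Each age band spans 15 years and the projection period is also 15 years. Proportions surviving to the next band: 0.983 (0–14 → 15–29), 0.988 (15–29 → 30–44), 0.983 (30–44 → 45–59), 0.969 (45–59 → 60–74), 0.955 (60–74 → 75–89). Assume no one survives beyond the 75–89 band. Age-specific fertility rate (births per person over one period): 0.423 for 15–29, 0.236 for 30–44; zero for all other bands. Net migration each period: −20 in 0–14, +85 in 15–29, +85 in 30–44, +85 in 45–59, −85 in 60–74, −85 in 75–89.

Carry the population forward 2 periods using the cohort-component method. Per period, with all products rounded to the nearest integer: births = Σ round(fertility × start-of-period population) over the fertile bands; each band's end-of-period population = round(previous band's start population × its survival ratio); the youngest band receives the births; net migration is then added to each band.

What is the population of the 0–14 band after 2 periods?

Let group 1 be 0–14 through group 6 = 75–89.
[period 1]
Births: 2100 * 0.423 = 888  |  340 * 0.236 = 80 → 968
Group 2: 1590 * 0.983 = 1563
Group 3: 2100 * 0.988 = 2075
Group 4: 340 * 0.983 = 334
Group 5: 2260 * 0.969 = 2190
Group 6: 590 * 0.955 = 563
Net migration: Group 1 − 20 → 948; Group 2 + 85 → 1648; Group 3 + 85 → 2160; Group 4 + 85 → 419; Group 5 − 85 → 2105; Group 6 − 85 → 478
End of period: [948, 1648, 2160, 419, 2105, 478]
[period 2]
Births: 1648 * 0.423 = 697  |  2160 * 0.236 = 510 → 1207
Group 2: 948 * 0.983 = 932
Group 3: 1648 * 0.988 = 1628
Group 4: 2160 * 0.983 = 2123
Group 5: 419 * 0.969 = 406
Group 6: 2105 * 0.955 = 2010
Net migration: Group 1 − 20 → 1187; Group 2 + 85 → 1017; Group 3 + 85 → 1713; Group 4 + 85 → 2208; Group 5 − 85 → 321; Group 6 − 85 → 1925
End of period: [1187, 1017, 1713, 2208, 321, 1925]

1187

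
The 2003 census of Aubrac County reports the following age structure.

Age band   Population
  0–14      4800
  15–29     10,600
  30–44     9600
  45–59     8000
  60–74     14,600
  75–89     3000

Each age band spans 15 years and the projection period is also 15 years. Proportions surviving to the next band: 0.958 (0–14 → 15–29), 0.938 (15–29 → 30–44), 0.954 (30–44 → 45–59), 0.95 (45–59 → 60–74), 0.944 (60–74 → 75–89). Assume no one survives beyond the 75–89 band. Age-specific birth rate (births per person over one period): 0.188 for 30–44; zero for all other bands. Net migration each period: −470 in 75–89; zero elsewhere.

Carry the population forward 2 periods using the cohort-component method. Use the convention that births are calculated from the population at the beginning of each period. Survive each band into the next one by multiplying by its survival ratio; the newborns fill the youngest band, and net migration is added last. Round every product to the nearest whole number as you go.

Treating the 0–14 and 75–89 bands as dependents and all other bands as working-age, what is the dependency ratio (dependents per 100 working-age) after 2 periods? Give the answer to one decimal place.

35.4

[period 1]
Births: 9600 × 0.188 = 1805
15–29: 4800 × 0.958 = 4598
30–44: 10600 × 0.938 = 9943
45–59: 9600 × 0.954 = 9158
60–74: 8000 × 0.95 = 7600
75–89: 14600 × 0.944 = 13782
Net migration: 75–89 − 470 → 13312
Giving 1805 / 4598 / 9943 / 9158 / 7600 / 13312.
[period 2]
Births: 9943 × 0.188 = 1869
15–29: 1805 × 0.958 = 1729
30–44: 4598 × 0.938 = 4313
45–59: 9943 × 0.954 = 9486
60–74: 9158 × 0.95 = 8700
75–89: 7600 × 0.944 = 7174
Net migration: 75–89 − 470 → 6704
Giving 1869 / 1729 / 4313 / 9486 / 8700 / 6704.
Dependents (band 0–14 + band 75–89) = 1869 + 6704 = 8573; working-age = 24228; ratio = 8573/24228 × 100 = 35.4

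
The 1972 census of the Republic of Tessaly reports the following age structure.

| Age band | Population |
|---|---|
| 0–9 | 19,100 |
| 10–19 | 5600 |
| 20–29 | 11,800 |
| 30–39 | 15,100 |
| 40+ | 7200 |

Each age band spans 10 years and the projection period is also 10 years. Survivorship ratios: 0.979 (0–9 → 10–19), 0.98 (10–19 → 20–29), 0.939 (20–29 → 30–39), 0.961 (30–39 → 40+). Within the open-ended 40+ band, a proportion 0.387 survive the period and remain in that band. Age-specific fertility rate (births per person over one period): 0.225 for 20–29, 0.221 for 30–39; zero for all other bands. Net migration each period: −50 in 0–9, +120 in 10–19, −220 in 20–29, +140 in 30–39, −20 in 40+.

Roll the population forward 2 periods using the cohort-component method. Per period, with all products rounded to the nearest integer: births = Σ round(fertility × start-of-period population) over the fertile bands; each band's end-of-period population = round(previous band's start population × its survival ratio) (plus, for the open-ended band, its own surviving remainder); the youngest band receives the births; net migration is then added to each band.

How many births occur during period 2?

Numbering the groups 1..5 from youngest to oldest:
— Period 1 —
Births: 11800 * 0.225 = 2655, 15100 * 0.221 = 3337 → 5992
Group 2: 19100 * 0.979 = 18699
Group 3: 5600 * 0.98 = 5488
Group 4: 11800 * 0.939 = 11080
Group 5: 15100 * 0.961 + 7200 * 0.387 = 14511 + 2786 = 17297
Net migration: Group 1 − 50 → 5942; Group 2 + 120 → 18819; Group 3 − 220 → 5268; Group 4 + 140 → 11220; Group 5 − 20 → 17277
End of period: [5942, 18819, 5268, 11220, 17277]
— Period 2 —
Births: 5268 * 0.225 = 1185, 11220 * 0.221 = 2480 → 3665
Group 2: 5942 * 0.979 = 5817
Group 3: 18819 * 0.98 = 18443
Group 4: 5268 * 0.939 = 4947
Group 5: 11220 * 0.961 + 17277 * 0.387 = 10782 + 6686 = 17468
Net migration: Group 1 − 50 → 3615; Group 2 + 120 → 5937; Group 3 − 220 → 18223; Group 4 + 140 → 5087; Group 5 − 20 → 17448
End of period: [3615, 5937, 18223, 5087, 17448]

3665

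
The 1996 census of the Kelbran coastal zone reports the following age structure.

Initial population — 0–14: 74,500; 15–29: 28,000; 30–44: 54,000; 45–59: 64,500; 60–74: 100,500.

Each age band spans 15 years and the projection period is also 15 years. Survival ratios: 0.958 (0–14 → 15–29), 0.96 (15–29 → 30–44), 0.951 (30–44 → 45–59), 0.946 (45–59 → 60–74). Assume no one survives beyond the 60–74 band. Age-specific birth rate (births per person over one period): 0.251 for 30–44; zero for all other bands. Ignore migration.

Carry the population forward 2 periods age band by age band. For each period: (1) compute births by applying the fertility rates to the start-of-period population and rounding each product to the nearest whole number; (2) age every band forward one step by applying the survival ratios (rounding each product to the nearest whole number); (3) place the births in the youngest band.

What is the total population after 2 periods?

Period 1.
Births: 54000 × 0.251 = 13554
15–29: 74500 × 0.958 = 71371
30–44: 28000 × 0.96 = 26880
45–59: 54000 × 0.951 = 51354
60–74: 64500 × 0.946 = 61017
Population now: 0–14=13554, 15–29=71371, 30–44=26880, 45–59=51354, 60–74=61017
Period 2.
Births: 26880 × 0.251 = 6747
15–29: 13554 × 0.958 = 12985
30–44: 71371 × 0.96 = 68516
45–59: 26880 × 0.951 = 25563
60–74: 51354 × 0.946 = 48581
Population now: 0–14=6747, 15–29=12985, 30–44=68516, 45–59=25563, 60–74=48581
Total after period 2: 6747 + 12985 + 68516 + 25563 + 48581 = 162392

162392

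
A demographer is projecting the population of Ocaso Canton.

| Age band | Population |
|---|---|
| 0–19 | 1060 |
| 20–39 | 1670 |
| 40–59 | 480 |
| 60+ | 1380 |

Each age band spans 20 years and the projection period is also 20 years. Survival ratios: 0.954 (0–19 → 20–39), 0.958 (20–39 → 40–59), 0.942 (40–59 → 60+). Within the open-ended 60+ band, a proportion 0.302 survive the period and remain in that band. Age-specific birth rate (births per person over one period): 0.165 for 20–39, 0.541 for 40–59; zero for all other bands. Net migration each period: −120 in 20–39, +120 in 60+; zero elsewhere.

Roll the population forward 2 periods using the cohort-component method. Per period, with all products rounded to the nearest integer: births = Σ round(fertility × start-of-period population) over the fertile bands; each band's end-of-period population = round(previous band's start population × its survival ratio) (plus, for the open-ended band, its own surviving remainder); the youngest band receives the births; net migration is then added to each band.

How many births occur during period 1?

Numbering the groups 1..4 from youngest to oldest:
After projecting period 1:
Births: 1670 × 0.165 = 276  |  480 × 0.541 = 260 → total 536
Group 2: 1060 × 0.954 = 1011
Group 3: 1670 × 0.958 = 1600
Group 4: 480 × 0.942 + 1380 × 0.302 = 452 + 417 = 869
Net migration: Group 2 − 120 → 891; Group 4 + 120 → 989
Population now: 0–19=536, 20–39=891, 40–59=1600, 60+=989

536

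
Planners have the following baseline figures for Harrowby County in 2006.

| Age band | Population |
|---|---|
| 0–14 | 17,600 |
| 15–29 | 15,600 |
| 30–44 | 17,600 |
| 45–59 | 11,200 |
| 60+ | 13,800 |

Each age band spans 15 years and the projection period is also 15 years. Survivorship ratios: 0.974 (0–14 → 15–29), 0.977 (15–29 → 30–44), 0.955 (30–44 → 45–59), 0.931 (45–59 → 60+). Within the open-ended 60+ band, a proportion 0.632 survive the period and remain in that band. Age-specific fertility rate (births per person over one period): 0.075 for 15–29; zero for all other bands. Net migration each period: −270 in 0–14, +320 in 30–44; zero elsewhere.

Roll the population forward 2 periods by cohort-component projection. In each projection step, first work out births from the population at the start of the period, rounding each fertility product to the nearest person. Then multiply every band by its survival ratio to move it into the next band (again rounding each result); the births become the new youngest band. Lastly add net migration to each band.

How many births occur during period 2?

1286

— Period 1 —
Births: 15600 × 0.075 = 1170
15–29: 17600 × 0.974 = 17142
30–44: 15600 × 0.977 = 15241
45–59: 17600 × 0.955 = 16808
60+: 11200 × 0.931 + 13800 × 0.632 = 10427 + 8722 = 19149
Net migration: 0–14 − 270 → 900; 30–44 + 320 → 15561
Giving 900 / 17142 / 15561 / 16808 / 19149.
— Period 2 —
Births: 17142 × 0.075 = 1286
15–29: 900 × 0.974 = 877
30–44: 17142 × 0.977 = 16748
45–59: 15561 × 0.955 = 14861
60+: 16808 × 0.931 + 19149 × 0.632 = 15648 + 12102 = 27750
Net migration: 0–14 − 270 → 1016; 30–44 + 320 → 17068
Giving 1016 / 877 / 17068 / 14861 / 27750.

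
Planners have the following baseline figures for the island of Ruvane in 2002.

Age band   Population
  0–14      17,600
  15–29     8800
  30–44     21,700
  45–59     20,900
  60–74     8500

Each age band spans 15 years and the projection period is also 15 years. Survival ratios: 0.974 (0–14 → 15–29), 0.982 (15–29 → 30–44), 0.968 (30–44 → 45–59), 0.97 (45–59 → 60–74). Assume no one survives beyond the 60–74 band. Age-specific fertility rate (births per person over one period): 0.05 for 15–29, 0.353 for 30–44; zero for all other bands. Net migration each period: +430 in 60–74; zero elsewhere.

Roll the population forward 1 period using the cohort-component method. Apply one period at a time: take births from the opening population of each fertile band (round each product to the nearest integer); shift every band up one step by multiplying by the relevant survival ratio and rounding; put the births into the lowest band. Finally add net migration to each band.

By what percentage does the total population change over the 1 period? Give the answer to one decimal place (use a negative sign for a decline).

-2.5

Numbering the bands 1..5 from youngest to oldest:
[period 1]
Births: 8800 × 0.05 = 440, 21700 × 0.353 = 7660 → total 8100
Band 2: 17600 × 0.974 = 17142
Band 3: 8800 × 0.982 = 8642
Band 4: 21700 × 0.968 = 21006
Band 5: 20900 × 0.97 = 20273
Net migration: Band 5 + 430 → 20703
Giving 8100 / 17142 / 8642 / 21006 / 20703.
Total: 77500 → 75593; change = -1907; percentage change = -2.5%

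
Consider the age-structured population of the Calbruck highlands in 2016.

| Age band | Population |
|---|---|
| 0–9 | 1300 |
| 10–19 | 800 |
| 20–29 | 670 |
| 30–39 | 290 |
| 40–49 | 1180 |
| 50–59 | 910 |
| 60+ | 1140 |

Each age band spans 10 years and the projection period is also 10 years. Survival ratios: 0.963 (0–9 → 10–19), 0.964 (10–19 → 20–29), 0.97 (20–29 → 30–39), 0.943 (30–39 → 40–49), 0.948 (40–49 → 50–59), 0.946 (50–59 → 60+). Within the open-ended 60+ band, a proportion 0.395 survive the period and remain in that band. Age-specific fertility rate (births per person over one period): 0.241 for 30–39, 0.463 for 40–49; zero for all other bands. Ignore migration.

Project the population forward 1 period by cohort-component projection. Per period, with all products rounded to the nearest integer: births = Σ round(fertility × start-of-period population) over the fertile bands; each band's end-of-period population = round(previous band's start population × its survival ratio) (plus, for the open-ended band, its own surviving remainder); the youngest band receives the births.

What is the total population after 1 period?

5992

Period 1:
Births: 290 * 0.241 = 70  |  1180 * 0.463 = 546 → 616
10–19: 1300 * 0.963 = 1252
20–29: 800 * 0.964 = 771
30–39: 670 * 0.97 = 650
40–49: 290 * 0.943 = 273
50–59: 1180 * 0.948 = 1119
60+: 910 * 0.946 + 1140 * 0.395 = 861 + 450 = 1311
End of period: [616, 1252, 771, 650, 273, 1119, 1311]
Total after period 1: 616 + 1252 + 771 + 650 + 273 + 1119 + 1311 = 5992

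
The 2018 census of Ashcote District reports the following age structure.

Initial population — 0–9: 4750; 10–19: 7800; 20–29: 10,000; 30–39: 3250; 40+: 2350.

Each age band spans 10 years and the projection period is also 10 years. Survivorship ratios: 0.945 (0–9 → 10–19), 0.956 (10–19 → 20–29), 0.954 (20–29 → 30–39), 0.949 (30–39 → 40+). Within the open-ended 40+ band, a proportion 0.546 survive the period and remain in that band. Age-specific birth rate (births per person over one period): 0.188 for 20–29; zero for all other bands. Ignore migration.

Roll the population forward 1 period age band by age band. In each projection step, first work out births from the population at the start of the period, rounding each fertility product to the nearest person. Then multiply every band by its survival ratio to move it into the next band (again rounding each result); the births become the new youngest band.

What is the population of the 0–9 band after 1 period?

After projecting period 1:
Births: 10000 × 0.188 = 1880
10–19: 4750 × 0.945 = 4489
20–29: 7800 × 0.956 = 7457
30–39: 10000 × 0.954 = 9540
40+: 3250 × 0.949 + 2350 × 0.546 = 3084 + 1283 = 4367
Population now: 0–9=1880, 10–19=4489, 20–29=7457, 30–39=9540, 40+=4367

1880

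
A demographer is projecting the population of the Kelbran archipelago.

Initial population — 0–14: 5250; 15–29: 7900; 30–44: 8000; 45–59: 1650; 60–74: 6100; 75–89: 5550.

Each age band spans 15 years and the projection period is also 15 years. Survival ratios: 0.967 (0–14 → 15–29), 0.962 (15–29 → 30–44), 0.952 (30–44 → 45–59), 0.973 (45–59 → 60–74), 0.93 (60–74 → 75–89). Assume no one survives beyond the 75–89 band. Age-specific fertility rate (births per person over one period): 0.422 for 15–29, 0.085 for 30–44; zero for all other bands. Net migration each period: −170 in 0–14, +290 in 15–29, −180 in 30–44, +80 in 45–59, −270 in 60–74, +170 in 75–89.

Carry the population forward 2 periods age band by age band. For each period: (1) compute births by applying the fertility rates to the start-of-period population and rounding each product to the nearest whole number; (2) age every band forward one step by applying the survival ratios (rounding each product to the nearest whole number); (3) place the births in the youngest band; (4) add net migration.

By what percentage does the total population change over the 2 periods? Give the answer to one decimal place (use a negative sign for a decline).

Period 1.
Births: 7900 × 0.422 = 3334  |  8000 × 0.085 = 680 → total 4014
15–29: 5250 × 0.967 = 5077
30–44: 7900 × 0.962 = 7600
45–59: 8000 × 0.952 = 7616
60–74: 1650 × 0.973 = 1605
75–89: 6100 × 0.93 = 5673
Net migration: 0–14 − 170 → 3844; 15–29 + 290 → 5367; 30–44 − 180 → 7420; 45–59 + 80 → 7696; 60–74 − 270 → 1335; 75–89 + 170 → 5843
Giving 3844 / 5367 / 7420 / 7696 / 1335 / 5843.
Period 2.
Births: 5367 × 0.422 = 2265  |  7420 × 0.085 = 631 → total 2896
15–29: 3844 × 0.967 = 3717
30–44: 5367 × 0.962 = 5163
45–59: 7420 × 0.952 = 7064
60–74: 7696 × 0.973 = 7488
75–89: 1335 × 0.93 = 1242
Net migration: 0–14 − 170 → 2726; 15–29 + 290 → 4007; 30–44 − 180 → 4983; 45–59 + 80 → 7144; 60–74 − 270 → 7218; 75–89 + 170 → 1412
Giving 2726 / 4007 / 4983 / 7144 / 7218 / 1412.
Total: 34450 → 27490; change = -6960; percentage change = -20.2%

-20.2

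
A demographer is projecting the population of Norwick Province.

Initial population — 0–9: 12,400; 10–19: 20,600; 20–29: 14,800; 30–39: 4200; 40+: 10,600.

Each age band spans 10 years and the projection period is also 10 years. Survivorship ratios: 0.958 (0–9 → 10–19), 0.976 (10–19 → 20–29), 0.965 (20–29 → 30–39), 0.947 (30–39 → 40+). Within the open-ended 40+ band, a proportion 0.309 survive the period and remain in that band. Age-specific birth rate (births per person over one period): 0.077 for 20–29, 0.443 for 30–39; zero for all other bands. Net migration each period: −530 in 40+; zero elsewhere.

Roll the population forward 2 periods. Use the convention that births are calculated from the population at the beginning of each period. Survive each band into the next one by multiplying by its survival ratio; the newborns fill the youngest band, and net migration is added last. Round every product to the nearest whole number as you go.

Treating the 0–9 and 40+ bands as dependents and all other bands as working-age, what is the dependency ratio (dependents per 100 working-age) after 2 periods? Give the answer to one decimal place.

67.7

Period 1.
Births: 14800 × 0.077 = 1140, 4200 × 0.443 = 1861 — total 3001
10–19: 12400 × 0.958 = 11879
20–29: 20600 × 0.976 = 20106
30–39: 14800 × 0.965 = 14282
40+: 4200 × 0.947 + 10600 × 0.309 = 3977 + 3275 = 7252
Net migration: 40+ − 530 → 6722
Giving 3001 / 11879 / 20106 / 14282 / 6722.
Period 2.
Births: 20106 × 0.077 = 1548, 14282 × 0.443 = 6327 — total 7875
10–19: 3001 × 0.958 = 2875
20–29: 11879 × 0.976 = 11594
30–39: 20106 × 0.965 = 19402
40+: 14282 × 0.947 + 6722 × 0.309 = 13525 + 2077 = 15602
Net migration: 40+ − 530 → 15072
Giving 7875 / 2875 / 11594 / 19402 / 15072.
Dependents (band 0–9 + band 40+) = 7875 + 15072 = 22947; working-age = 33871; ratio = 22947/33871 × 100 = 67.7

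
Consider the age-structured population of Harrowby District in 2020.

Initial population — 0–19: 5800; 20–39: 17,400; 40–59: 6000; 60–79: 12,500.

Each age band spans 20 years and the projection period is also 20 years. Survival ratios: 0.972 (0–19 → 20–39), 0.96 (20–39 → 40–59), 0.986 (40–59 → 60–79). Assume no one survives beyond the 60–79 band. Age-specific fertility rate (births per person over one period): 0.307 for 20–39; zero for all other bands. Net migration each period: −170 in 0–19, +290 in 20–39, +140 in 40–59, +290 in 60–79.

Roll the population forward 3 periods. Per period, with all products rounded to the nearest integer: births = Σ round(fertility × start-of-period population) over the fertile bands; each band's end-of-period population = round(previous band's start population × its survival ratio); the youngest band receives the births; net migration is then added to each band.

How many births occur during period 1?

[period 1]
Births: 17400 * 0.307 = 5342
20–39: 5800 * 0.972 = 5638
40–59: 17400 * 0.96 = 16704
60–79: 6000 * 0.986 = 5916
Net migration: 0–19 − 170 → 5172; 20–39 + 290 → 5928; 40–59 + 140 → 16844; 60–79 + 290 → 6206
→ [5172, 5928, 16844, 6206]

5342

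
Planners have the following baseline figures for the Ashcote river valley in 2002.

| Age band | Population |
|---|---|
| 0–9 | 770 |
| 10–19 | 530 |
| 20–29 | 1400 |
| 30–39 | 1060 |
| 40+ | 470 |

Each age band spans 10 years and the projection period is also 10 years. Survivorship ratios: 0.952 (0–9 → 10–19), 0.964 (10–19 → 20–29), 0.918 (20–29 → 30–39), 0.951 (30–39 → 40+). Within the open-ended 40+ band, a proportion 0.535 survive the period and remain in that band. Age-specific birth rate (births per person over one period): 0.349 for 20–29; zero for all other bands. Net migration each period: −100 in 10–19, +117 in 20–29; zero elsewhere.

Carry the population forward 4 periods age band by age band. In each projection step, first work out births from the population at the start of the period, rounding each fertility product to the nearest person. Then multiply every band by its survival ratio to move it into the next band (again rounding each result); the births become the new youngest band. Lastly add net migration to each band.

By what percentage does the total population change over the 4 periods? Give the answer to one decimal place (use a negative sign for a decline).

-42.6

Call the bands 1 to 5, youngest first.
After projecting period 1:
Births: 1400 * 0.349 = 489
Band 2: 770 * 0.952 = 733
Band 3: 530 * 0.964 = 511
Band 4: 1400 * 0.918 = 1285
Band 5: 1060 * 0.951 + 470 * 0.535 = 1008 + 251 = 1259
Net migration: Band 2 − 100 → 633; Band 3 + 117 → 628
End of period: [489, 633, 628, 1285, 1259]
After projecting period 2:
Births: 628 * 0.349 = 219
Band 2: 489 * 0.952 = 466
Band 3: 633 * 0.964 = 610
Band 4: 628 * 0.918 = 577
Band 5: 1285 * 0.951 + 1259 * 0.535 = 1222 + 674 = 1896
Net migration: Band 2 − 100 → 366; Band 3 + 117 → 727
End of period: [219, 366, 727, 577, 1896]
After projecting period 3:
Births: 727 * 0.349 = 254
Band 2: 219 * 0.952 = 208
Band 3: 366 * 0.964 = 353
Band 4: 727 * 0.918 = 667
Band 5: 577 * 0.951 + 1896 * 0.535 = 549 + 1014 = 1563
Net migration: Band 2 − 100 → 108; Band 3 + 117 → 470
End of period: [254, 108, 470, 667, 1563]
After projecting period 4:
Births: 470 * 0.349 = 164
Band 2: 254 * 0.952 = 242
Band 3: 108 * 0.964 = 104
Band 4: 470 * 0.918 = 431
Band 5: 667 * 0.951 + 1563 * 0.535 = 634 + 836 = 1470
Net migration: Band 2 − 100 → 142; Band 3 + 117 → 221
End of period: [164, 142, 221, 431, 1470]
Total: 4230 → 2428; change = -1802; percentage change = -42.6%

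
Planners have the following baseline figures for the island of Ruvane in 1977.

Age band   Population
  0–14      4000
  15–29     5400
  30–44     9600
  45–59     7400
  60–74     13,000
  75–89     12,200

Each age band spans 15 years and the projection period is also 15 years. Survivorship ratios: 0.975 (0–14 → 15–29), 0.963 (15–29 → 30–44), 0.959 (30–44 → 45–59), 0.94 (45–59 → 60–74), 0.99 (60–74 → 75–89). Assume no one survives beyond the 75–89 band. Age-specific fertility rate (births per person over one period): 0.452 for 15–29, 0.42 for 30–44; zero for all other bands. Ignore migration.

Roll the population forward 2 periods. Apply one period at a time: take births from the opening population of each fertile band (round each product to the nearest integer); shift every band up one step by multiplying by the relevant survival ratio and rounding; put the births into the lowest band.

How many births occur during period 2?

3947

Numbering the groups 1..6 from youngest to oldest:
[period 1]
Births: 5400 * 0.452 = 2441  |  9600 * 0.42 = 4032 — total 6473
Group 2: 4000 * 0.975 = 3900
Group 3: 5400 * 0.963 = 5200
Group 4: 9600 * 0.959 = 9206
Group 5: 7400 * 0.94 = 6956
Group 6: 13000 * 0.99 = 12870
Giving 6473 / 3900 / 5200 / 9206 / 6956 / 12870.
[period 2]
Births: 3900 * 0.452 = 1763  |  5200 * 0.42 = 2184 — total 3947
Group 2: 6473 * 0.975 = 6311
Group 3: 3900 * 0.963 = 3756
Group 4: 5200 * 0.959 = 4987
Group 5: 9206 * 0.94 = 8654
Group 6: 6956 * 0.99 = 6886
Giving 3947 / 6311 / 3756 / 4987 / 8654 / 6886.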